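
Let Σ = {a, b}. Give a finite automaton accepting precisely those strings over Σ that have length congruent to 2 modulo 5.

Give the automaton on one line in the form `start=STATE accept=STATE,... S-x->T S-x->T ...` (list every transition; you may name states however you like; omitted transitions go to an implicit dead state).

Count input length modulo 5: every symbol advances one step around the cycle q0 → q1 → q2 → q3 → q4 → q0. Accept at q2.
A 5-state machine:
        a   b  
>  q0   q1  q1 
   q1   q2  q2 
 * q2   q3  q3 
   q3   q4  q4 
   q4   q0  q0 
(> = start, * = accepting)

start=q0 accept=q2 q0-a->q1 q0-b->q1 q1-a->q2 q1-b->q2 q2-a->q3 q2-b->q3 q3-a->q4 q3-b->q4 q4-a->q0 q4-b->q0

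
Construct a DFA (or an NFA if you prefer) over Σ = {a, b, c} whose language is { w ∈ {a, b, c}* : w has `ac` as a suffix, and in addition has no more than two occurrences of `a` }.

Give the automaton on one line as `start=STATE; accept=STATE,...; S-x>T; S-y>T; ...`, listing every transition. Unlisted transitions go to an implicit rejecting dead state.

Handle the two conditions separately and then intersect. One (3 states) tracks how much of the suffix `ac` has currently been matched; the other (4 states) tracks the count of `a`s, saturating at 3. Each combined state is a pair, one component from each; accept when both components accept. Equivalent product states are then merged.
A 7-state machine:
        a   b   c  
>  q0   q1  q0  q0 
   q1   q2  q3  q4 
   q2   q5  q5  q6 
   q3   q2  q3  q3 
 * q4   q2  q3  q3 
   q5   q5  q5  q5 
 * q6   q5  q5  q5 
(> = start, * = accepting)

start=q0; accept=q4,q6; q0-a>q1; q0-b>q0; q0-c>q0; q1-a>q2; q1-b>q3; q1-c>q4; q2-a>q5; q2-b>q5; q2-c>q6; q3-a>q2; q3-b>q3; q3-c>q3; q4-a>q2; q4-b>q3; q4-c>q3; q5-a>q5; q5-b>q5; q5-c>q5; q6-a>q5; q6-b>q5; q6-c>q5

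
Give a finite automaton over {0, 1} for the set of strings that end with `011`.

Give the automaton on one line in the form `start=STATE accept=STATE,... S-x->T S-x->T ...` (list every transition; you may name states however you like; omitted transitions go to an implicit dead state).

start=s0 accept=s3 s0-0->s1 s0-1->s0 s1-0->s1 s1-1->s2 s2-0->s1 s2-1->s3 s3-0->s1 s3-1->s0

Remember how much of `011` the current input suffix matches. State s0 means no match yet; s1 means the last symbol is `0`; s2 means the last 2 symbols are `01`; s3 means the last 3 symbols are `011`. Only s3 accepts. On a mismatch, fall back to the longest proper suffix that is still a prefix of `011`.
With 4 states:
        0   1  
>  s0   s1  s0 
   s1   s1  s2 
   s2   s1  s3 
 * s3   s1  s0 
(> = start, * = accepting)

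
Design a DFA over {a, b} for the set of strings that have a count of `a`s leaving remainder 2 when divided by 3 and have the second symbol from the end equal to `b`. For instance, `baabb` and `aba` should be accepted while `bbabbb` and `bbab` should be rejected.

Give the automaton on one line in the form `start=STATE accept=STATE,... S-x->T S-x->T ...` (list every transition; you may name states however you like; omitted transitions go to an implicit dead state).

Build one automaton per condition and run them in lockstep. One (3 states) tracks the count of `a`s modulo 3; the other (7 states) tracks the last 2 symbols read. Each combined state is a pair, one component from each; accept when both components accept.
15 states suffice.
          a    b  
>  q0     q1   q2 
   q1     q3   q4 
   q2     q5   q6 
   q3     q7   q8 
   q4     q9  q10 
   q5     q3   q4 
   q6     q5   q6 
   q7    q11  q12 
   q8    q13  q14 
 * q9     q7   q8 
   q10    q9  q10 
   q11    q3   q4 
   q12    q5   q6 
   q13   q11  q12 
 * q14   q13  q14 
(> = start, * = accepting)

start=q0 accept=q9,q14 q0-a->q1 q0-b->q2 q1-a->q3 q1-b->q4 q2-a->q5 q2-b->q6 q3-a->q7 q3-b->q8 q4-a->q9 q4-b->q10 q5-a->q3 q5-b->q4 q6-a->q5 q6-b->q6 q7-a->q11 q7-b->q12 q8-a->q13 q8-b->q14 q9-a->q7 q9-b->q8 q10-a->q9 q10-b->q10 q11-a->q3 q11-b->q4 q12-a->q5 q12-b->q6 q13-a->q11 q13-b->q12 q14-a->q13 q14-b->q14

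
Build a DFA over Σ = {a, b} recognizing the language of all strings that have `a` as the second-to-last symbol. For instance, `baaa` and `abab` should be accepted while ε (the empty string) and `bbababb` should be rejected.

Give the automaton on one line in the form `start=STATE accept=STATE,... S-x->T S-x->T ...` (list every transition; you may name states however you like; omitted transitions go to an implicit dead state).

A DFA must remember the last 2 symbols (since which symbol is second-to-last isn't known until the input ends). Use one state per possible window of the last ≤2 symbols; accept from those whose window starts with `a`.
With 7 states:
        a   b  
>  q0   q1  q2 
   q1   q3  q4 
   q2   q5  q6 
 * q3   q3  q4 
 * q4   q5  q6 
   q5   q3  q4 
   q6   q5  q6 
(> = start, * = accepting)

start=q0 accept=q3,q4 q0-a->q1 q0-b->q2 q1-a->q3 q1-b->q4 q2-a->q5 q2-b->q6 q3-a->q3 q3-b->q4 q4-a->q5 q4-b->q6 q5-a->q3 q5-b->q4 q6-a->q5 q6-b->q6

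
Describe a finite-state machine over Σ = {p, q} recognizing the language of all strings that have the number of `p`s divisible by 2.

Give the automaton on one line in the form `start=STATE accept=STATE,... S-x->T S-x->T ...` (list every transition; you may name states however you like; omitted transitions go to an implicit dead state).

The only thing that matters is how many `p`s have appeared, reduced mod 2. Use one state per residue: s0 for 0, …, s1 for 1. Reading `p` moves to the next residue; anything else stays put. s0 is accepting.
        p   q  
>* s0   s1  s0 
   s1   s0  s1 
(> = start, * = accepting)

start=s0 accept=s0 s0-p->s1 s0-q->s0 s1-p->s0 s1-q->s1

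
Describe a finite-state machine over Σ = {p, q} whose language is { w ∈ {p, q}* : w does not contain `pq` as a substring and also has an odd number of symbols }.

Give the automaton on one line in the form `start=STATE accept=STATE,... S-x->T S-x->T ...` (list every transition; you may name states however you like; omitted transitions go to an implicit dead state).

start=S0 accept=S1,S2 S0-p->S1 S0-q->S2 S1-p->S3 S1-q->S4 S2-p->S3 S2-q->S0 S3-p->S1 S3-q->S4 S4-p->S4 S4-q->S4

Handle the two conditions separately and then intersect. One (3 states) tracks partial matches of the forbidden pattern `pq`; the other (2 states) tracks the input length modulo 2. Each combined state is a pair, one component from each; accept when both components accept. Minimizing collapses redundant product states.
With 5 states:
        p   q  
>  S0   S1  S2 
 * S1   S3  S4 
 * S2   S3  S0 
   S3   S1  S4 
   S4   S4  S4 
(> = start, * = accepting)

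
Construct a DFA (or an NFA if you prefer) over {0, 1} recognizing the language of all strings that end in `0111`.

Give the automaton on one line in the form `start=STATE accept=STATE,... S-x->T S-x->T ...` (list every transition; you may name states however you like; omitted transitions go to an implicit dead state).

Remember how much of `0111` the current input suffix matches. State q0 means no match yet; q1 means the last symbol is `0`; q2 means the last 2 symbols are `01`; q3 means the last 3 symbols are `011`; q4 means the last 4 symbols are `0111`. Only q4 accepts. On a mismatch, fall back to the longest proper suffix that is still a prefix of `0111`.
A 5-state machine:
        0   1  
>  q0   q1  q0 
   q1   q1  q2 
   q2   q1  q3 
   q3   q1  q4 
 * q4   q1  q0 
(> = start, * = accepting)

start=q0 accept=q4 q0-0->q1 q0-1->q0 q1-0->q1 q1-1->q2 q2-0->q1 q2-1->q3 q3-0->q1 q3-1->q4 q4-0->q1 q4-1->q0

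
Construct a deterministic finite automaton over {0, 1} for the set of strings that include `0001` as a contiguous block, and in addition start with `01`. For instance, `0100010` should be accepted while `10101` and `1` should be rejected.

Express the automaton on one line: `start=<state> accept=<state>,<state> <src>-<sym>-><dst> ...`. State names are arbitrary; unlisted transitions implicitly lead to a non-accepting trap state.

Handle the two conditions separately and then intersect. One (5 states) tracks whether and how much of `0001` has been seen; the other (4 states) tracks whether the input so far still matches the prefix `01`. Each combined state is a pair, one component from each; accept when both components accept. Minimizing collapses redundant product states.
An 8-state machine:
        0   1  
>  q0   q1  q2 
   q1   q2  q3 
   q2   q2  q2 
   q3   q4  q3 
   q4   q5  q3 
   q5   q6  q3 
   q6   q6  q7 
 * q7   q7  q7 
(> = start, * = accepting)

start=q0 accept=q7 q0-0->q1 q0-1->q2 q1-0->q2 q1-1->q3 q2-0->q2 q2-1->q2 q3-0->q4 q3-1->q3 q4-0->q5 q4-1->q3 q5-0->q6 q5-1->q3 q6-0->q6 q6-1->q7 q7-0->q7 q7-1->q7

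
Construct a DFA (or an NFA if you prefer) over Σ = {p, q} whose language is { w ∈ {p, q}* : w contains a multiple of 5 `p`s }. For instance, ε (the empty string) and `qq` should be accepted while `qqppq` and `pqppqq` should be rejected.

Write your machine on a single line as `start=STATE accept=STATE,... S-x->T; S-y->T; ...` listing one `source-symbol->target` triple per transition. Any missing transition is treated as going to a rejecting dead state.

start=s0; accept=s0; s0-p->s1; s0-q->s0; s1-p->s2; s1-q->s1; s2-p->s3; s2-q->s2; s3-p->s4; s3-q->s3; s4-p->s0; s4-q->s4

The only thing that matters is how many `p`s have appeared, reduced mod 5. Use one state per residue: s0 for 0, …, s4 for 4. Reading `p` moves to the next residue; anything else stays put. s0 is accepting.
A 5-state machine:
        p   q  
>* s0   s1  s0 
   s1   s2  s1 
   s2   s3  s2 
   s3   s4  s3 
   s4   s0  s4 
(> = start, * = accepting)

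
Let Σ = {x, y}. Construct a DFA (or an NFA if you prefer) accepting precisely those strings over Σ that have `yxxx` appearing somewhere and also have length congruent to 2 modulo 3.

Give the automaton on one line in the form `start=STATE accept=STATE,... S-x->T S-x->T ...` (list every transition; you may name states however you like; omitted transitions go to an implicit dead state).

start=S0 accept=S13 S0-x->S1 S0-y->S2 S1-x->S3 S1-y->S4 S2-x->S5 S2-y->S4 S3-x->S0 S3-y->S6 S4-x->S7 S4-y->S6 S5-x->S8 S5-y->S6 S6-x->S9 S6-y->S2 S7-x->S10 S7-y->S2 S8-x->S11 S8-y->S2 S9-x->S12 S9-y->S4 S10-x->S13 S10-y->S4 S11-x->S13 S11-y->S13 S12-x->S14 S12-y->S6 S13-x->S14 S13-y->S14 S14-x->S11 S14-y->S11

Handle the two conditions separately and then intersect. The first has 5 states tracking whether and how much of `yxxx` has been seen; the second has 3 states tracking the input length modulo 3. A product state is a pair (one from each), accepting exactly when both do.
With 15 states:
          x    y  
>  S0     S1   S2 
   S1     S3   S4 
   S2     S5   S4 
   S3     S0   S6 
   S4     S7   S6 
   S5     S8   S6 
   S6     S9   S2 
   S7    S10   S2 
   S8    S11   S2 
   S9    S12   S4 
   S10   S13   S4 
   S11   S13  S13 
   S12   S14   S6 
 * S13   S14  S14 
   S14   S11  S11 
(> = start, * = accepting)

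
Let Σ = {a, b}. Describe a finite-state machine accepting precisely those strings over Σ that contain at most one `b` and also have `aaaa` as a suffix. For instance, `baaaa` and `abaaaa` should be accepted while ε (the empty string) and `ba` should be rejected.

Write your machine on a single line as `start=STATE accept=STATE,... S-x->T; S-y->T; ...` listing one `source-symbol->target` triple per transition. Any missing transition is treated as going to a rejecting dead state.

start=q0; accept=q8,q10; q0-a->q1; q0-b->q2; q1-a->q3; q1-b->q2; q2-a->q4; q2-b->q5; q3-a->q6; q3-b->q2; q4-a->q7; q4-b->q5; q5-a->q5; q5-b->q5; q6-a->q8; q6-b->q2; q7-a->q9; q7-b->q5; q8-a->q8; q8-b->q2; q9-a->q10; q9-b->q5; q10-a->q10; q10-b->q5

Build one automaton per condition and run them in lockstep. One (3 states) tracks the count of `b`s, saturating at 2; the other (5 states) tracks how much of the suffix `aaaa` has currently been matched. Each combined state is a pair, one component from each; accept when both components accept. Minimizing collapses redundant product states.
An 11-state machine:
          a    b  
>  q0     q1   q2 
   q1     q3   q2 
   q2     q4   q5 
   q3     q6   q2 
   q4     q7   q5 
   q5     q5   q5 
   q6     q8   q2 
   q7     q9   q5 
 * q8     q8   q2 
   q9    q10   q5 
 * q10   q10   q5 
(> = start, * = accepting)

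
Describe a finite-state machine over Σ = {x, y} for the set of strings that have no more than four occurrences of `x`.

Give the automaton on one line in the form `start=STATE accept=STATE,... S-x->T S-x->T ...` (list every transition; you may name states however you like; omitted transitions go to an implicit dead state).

Count `x`s, saturating at 5: states q0 through q4 mean 0 through 4 `x`s seen; q5 means more than 4. Each `x` increments (capped at q5); other symbols loop. Accept from {q0, q1, q2, q3, q4}.
6 states suffice.
        x   y  
>* q0   q1  q0 
 * q1   q2  q1 
 * q2   q3  q2 
 * q3   q4  q3 
 * q4   q5  q4 
   q5   q5  q5 
(> = start, * = accepting)

start=q0 accept=q0,q1,q2,q3,q4 q0-x->q1 q0-y->q0 q1-x->q2 q1-y->q1 q2-x->q3 q2-y->q2 q3-x->q4 q3-y->q3 q4-x->q5 q4-y->q4 q5-x->q5 q5-y->q5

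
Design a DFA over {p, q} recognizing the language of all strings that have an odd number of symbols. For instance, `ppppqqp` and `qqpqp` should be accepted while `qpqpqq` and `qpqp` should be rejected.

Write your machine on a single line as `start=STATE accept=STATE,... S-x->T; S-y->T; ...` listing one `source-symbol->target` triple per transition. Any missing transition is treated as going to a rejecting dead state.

start=A; accept=B; A-p->B; A-q->B; B-p->A; B-q->A

Only the length mod 2 matters, so use a 2-cycle: from any state, every input symbol moves to the next state, wrapping B back to A. Mark B accepting.
       p  q 
>  A   B  B 
 * B   A  A 
(> = start, * = accepting)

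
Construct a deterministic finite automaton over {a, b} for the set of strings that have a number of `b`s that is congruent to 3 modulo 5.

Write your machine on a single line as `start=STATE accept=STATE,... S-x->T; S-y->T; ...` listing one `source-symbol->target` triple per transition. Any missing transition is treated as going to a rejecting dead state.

Keep the running count of `b`s modulo 5: each `b` advances along the cycle s0 → s1 → s2 → s3 → s4 → s0 while other symbols loop. Accept at s3.
5 states suffice.
        a   b  
>  s0   s0  s1 
   s1   s1  s2 
   s2   s2  s3 
 * s3   s3  s4 
   s4   s4  s0 
(> = start, * = accepting)

start=s0; accept=s3; s0-a->s0; s0-b->s1; s1-a->s1; s1-b->s2; s2-a->s2; s2-b->s3; s3-a->s3; s3-b->s4; s4-a->s4; s4-b->s0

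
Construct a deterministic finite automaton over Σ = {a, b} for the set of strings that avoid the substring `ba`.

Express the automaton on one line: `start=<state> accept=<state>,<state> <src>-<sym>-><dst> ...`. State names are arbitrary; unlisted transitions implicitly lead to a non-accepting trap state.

start=S0 accept=S0,S1 S0-a->S0 S0-b->S1 S1-a->S2 S1-b->S1 S2-a->S2 S2-b->S2

This is the complement of 'contains `ba`'. Use the same substring-matching states — S0 through S2 holding how much of `ba` has just been matched — but flip the accepting set: everything except the trap S2 accepts.
        a   b  
>* S0   S0  S1 
 * S1   S2  S1 
   S2   S2  S2 
(> = start, * = accepting)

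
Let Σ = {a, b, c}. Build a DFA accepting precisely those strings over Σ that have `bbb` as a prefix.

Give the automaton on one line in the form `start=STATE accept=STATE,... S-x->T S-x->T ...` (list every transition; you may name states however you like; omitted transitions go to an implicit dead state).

Check the first 3 symbols one by one: q0 through q2 record how many have matched `bbb` so far; any wrong symbol goes to the dead state q4. After all 3 match we enter the accepting sink q3.
A 5-state machine:
        a   b   c  
>  q0   q4  q1  q4 
   q1   q4  q2  q4 
   q2   q4  q3  q4 
 * q3   q3  q3  q3 
   q4   q4  q4  q4 
(> = start, * = accepting)

start=q0 accept=q3 q0-a->q4 q0-b->q1 q0-c->q4 q1-a->q4 q1-b->q2 q1-c->q4 q2-a->q4 q2-b->q3 q2-c->q4 q3-a->q3 q3-b->q3 q3-c->q3 q4-a->q4 q4-b->q4 q4-c->q4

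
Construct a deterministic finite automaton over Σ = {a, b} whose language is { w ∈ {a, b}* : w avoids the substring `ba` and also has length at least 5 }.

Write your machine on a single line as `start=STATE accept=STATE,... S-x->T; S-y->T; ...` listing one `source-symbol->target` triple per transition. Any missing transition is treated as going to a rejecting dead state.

start=q0; accept=q10,q11; q0-a->q1; q0-b->q2; q1-a->q3; q1-b->q4; q2-a->q5; q2-b->q4; q3-a->q6; q3-b->q7; q4-a->q5; q4-b->q7; q5-a->q5; q5-b->q5; q6-a->q8; q6-b->q9; q7-a->q5; q7-b->q9; q8-a->q10; q8-b->q11; q9-a->q5; q9-b->q11; q10-a->q10; q10-b->q11; q11-a->q5; q11-b->q11

Run two small machines in parallel and take their product. One (3 states) tracks partial matches of the forbidden pattern `ba`; the other (7 states) tracks the input length, saturating at 6. Each combined state is a pair, one component from each; accept when both components accept. After merging equivalent states the machine shrinks.
A 12-state machine:
          a    b  
>  q0     q1   q2 
   q1     q3   q4 
   q2     q5   q4 
   q3     q6   q7 
   q4     q5   q7 
   q5     q5   q5 
   q6     q8   q9 
   q7     q5   q9 
   q8    q10  q11 
   q9     q5  q11 
 * q10   q10  q11 
 * q11    q5  q11 
(> = start, * = accepting)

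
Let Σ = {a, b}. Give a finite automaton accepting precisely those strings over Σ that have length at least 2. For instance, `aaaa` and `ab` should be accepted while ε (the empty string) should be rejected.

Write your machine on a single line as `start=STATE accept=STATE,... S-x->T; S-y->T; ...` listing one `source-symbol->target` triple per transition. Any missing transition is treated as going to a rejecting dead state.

start=s0; accept=s2,s3; s0-a->s1; s0-b->s1; s1-a->s2; s1-b->s2; s2-a->s3; s2-b->s3; s3-a->s3; s3-b->s3

Count input length up to 3: every symbol moves from s0 toward s3, which means 'more than 2' and absorbs. Accept from {s2, s3}.
4 states suffice.
        a   b  
>  s0   s1  s1 
   s1   s2  s2 
 * s2   s3  s3 
 * s3   s3  s3 
(> = start, * = accepting)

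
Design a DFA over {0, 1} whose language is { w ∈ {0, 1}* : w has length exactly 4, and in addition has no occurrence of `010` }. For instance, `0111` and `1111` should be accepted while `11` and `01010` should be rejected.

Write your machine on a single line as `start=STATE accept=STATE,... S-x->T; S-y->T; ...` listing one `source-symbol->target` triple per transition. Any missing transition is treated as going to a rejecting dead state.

Build one automaton per condition and run them in lockstep. The first has 6 states tracking the input length, saturating at 5; the second has 4 states tracking partial matches of the forbidden pattern `010`. A product state is a pair (one from each), accepting exactly when both do.
          0    1  
>  q0     q1   q2 
   q1     q3   q4 
   q2     q3   q5 
   q3     q6   q7 
   q4     q8   q9 
   q5     q6   q9 
   q6    q10  q11 
   q7    q12  q13 
   q8    q12  q12 
   q9    q10  q13 
 * q10   q14  q15 
 * q11   q16  q17 
   q12   q16  q16 
 * q13   q14  q17 
   q14   q14  q15 
   q15   q16  q17 
   q16   q16  q16 
   q17   q14  q17 
(> = start, * = accepting)

start=q0; accept=q10,q11,q13; q0-0->q1; q0-1->q2; q1-0->q3; q1-1->q4; q2-0->q3; q2-1->q5; q3-0->q6; q3-1->q7; q4-0->q8; q4-1->q9; q5-0->q6; q5-1->q9; q6-0->q10; q6-1->q11; q7-0->q12; q7-1->q13; q8-0->q12; q8-1->q12; q9-0->q10; q9-1->q13; q10-0->q14; q10-1->q15; q11-0->q16; q11-1->q17; q12-0->q16; q12-1->q16; q13-0->q14; q13-1->q17; q14-0->q14; q14-1->q15; q15-0->q16; q15-1->q17; q16-0->q16; q16-1->q16; q17-0->q14; q17-1->q17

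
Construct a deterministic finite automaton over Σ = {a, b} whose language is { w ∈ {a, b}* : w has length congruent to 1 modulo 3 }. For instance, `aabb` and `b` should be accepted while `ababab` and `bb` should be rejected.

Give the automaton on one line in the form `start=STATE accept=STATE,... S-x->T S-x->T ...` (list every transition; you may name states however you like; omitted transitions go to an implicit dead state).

start=q0 accept=q1 q0-a->q1 q0-b->q1 q1-a->q2 q1-b->q2 q2-a->q0 q2-b->q0

Count input length modulo 3: every symbol advances one step around the cycle q0 → q1 → q2 → q0. Accept at q1.
A 3-state machine:
        a   b  
>  q0   q1  q1 
 * q1   q2  q2 
   q2   q0  q0 
(> = start, * = accepting)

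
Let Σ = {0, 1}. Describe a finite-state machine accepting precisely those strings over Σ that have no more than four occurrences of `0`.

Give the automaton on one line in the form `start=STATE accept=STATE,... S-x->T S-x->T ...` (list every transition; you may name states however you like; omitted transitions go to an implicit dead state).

start=q0 accept=q0,q1,q2,q3,q4 q0-0->q1 q0-1->q0 q1-0->q2 q1-1->q1 q2-0->q3 q2-1->q2 q3-0->q4 q3-1->q3 q4-0->q5 q4-1->q4 q5-0->q5 q5-1->q5

Count `0`s, saturating at 5: states q0 through q4 mean 0 through 4 `0`s seen; q5 means more than 4. Each `0` increments (capped at q5); other symbols loop. Accept from {q0, q1, q2, q3, q4}.
A 6-state machine:
        0   1  
>* q0   q1  q0 
 * q1   q2  q1 
 * q2   q3  q2 
 * q3   q4  q3 
 * q4   q5  q4 
   q5   q5  q5 
(> = start, * = accepting)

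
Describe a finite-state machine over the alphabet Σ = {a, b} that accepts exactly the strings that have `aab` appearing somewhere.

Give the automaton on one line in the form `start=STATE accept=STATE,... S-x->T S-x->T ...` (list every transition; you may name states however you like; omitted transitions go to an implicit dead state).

Track how much of `aab` has been matched so far: state s0 is no progress, s3 is the absorbing accept state reached once `aab` has occurred. Intermediate states record partial matches; on a mismatch, fall back to the longest reusable overlap.
A 4-state machine:
        a   b  
>  s0   s1  s0 
   s1   s2  s0 
   s2   s2  s3 
 * s3   s3  s3 
(> = start, * = accepting)

start=s0 accept=s3 s0-a->s1 s0-b->s0 s1-a->s2 s1-b->s0 s2-a->s2 s2-b->s3 s3-a->s3 s3-b->s3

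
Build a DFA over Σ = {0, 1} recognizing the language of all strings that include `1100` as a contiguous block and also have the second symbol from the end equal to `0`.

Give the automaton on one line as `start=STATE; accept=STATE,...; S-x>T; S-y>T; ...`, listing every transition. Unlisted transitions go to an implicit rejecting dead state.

Run two small machines in parallel and take their product. The first has 5 states tracking whether and how much of `1100` has been seen; the second has 7 states tracking the last 2 symbols read. A product state is a pair (one from each), accepting exactly when both do.
          0    1  
>  q0     q1   q2 
   q1     q3   q4 
   q2     q5   q6 
   q3     q3   q4 
   q4     q5   q6 
   q5     q3   q4 
   q6     q7   q6 
   q7     q8   q4 
 * q8     q8   q9 
 * q9    q10  q11 
   q10    q8   q9 
   q11   q10  q11 
(> = start, * = accepting)

start=q0; accept=q8,q9; q0-0>q1; q0-1>q2; q1-0>q3; q1-1>q4; q2-0>q5; q2-1>q6; q3-0>q3; q3-1>q4; q4-0>q5; q4-1>q6; q5-0>q3; q5-1>q4; q6-0>q7; q6-1>q6; q7-0>q8; q7-1>q4; q8-0>q8; q8-1>q9; q9-0>q10; q9-1>q11; q10-0>q8; q10-1>q9; q11-0>q10; q11-1>q11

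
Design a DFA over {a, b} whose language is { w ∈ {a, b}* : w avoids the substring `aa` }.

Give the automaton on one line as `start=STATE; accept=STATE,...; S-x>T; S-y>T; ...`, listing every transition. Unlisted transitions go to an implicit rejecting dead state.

This is the complement of 'contains `aa`'. Use the same substring-matching states — s0 through s2 holding how much of `aa` has just been matched — but flip the accepting set: everything except the trap s2 accepts.
A 3-state machine:
        a   b  
>* s0   s1  s0 
 * s1   s2  s0 
   s2   s2  s2 
(> = start, * = accepting)

start=s0; accept=s0,s1; s0-a>s1; s0-b>s0; s1-a>s2; s1-b>s0; s2-a>s2; s2-b>s2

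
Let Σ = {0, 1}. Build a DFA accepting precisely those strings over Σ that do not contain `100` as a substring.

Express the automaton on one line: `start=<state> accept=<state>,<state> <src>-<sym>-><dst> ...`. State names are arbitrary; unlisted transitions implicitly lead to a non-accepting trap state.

start=A accept=A,B,C A-0->A A-1->B B-0->C B-1->B C-0->D C-1->B D-0->D D-1->D

Track partial matches of the forbidden pattern `100`. State D is a dead state reached once `100` has occurred; every other state accepts. A means no part of `100` is currently matched.
4 states suffice.
       0  1 
>* A   A  B 
 * B   C  B 
 * C   D  B 
   D   D  D 
(> = start, * = accepting)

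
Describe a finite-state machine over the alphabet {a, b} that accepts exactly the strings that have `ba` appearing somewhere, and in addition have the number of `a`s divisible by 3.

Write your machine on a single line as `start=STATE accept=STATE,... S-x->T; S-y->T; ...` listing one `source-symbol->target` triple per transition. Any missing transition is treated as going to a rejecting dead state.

Run two small machines in parallel and take their product. One (3 states) tracks whether and how much of `ba` has been seen; the other (3 states) tracks the count of `a`s modulo 3. Each combined state is a pair, one component from each; accept when both components accept. After merging equivalent states the machine shrinks.
With 7 states:
        a   b  
>  q0   q1  q2 
   q1   q3  q4 
   q2   q4  q2 
   q3   q0  q5 
   q4   q5  q4 
   q5   q6  q5 
 * q6   q4  q6 
(> = start, * = accepting)

start=q0; accept=q6; q0-a->q1; q0-b->q2; q1-a->q3; q1-b->q4; q2-a->q4; q2-b->q2; q3-a->q0; q3-b->q5; q4-a->q5; q4-b->q4; q5-a->q6; q5-b->q5; q6-a->q4; q6-b->q6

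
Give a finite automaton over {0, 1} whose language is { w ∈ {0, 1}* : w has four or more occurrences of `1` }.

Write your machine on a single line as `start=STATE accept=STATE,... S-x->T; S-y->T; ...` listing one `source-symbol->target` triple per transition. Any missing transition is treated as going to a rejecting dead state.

Count `1`s, saturating at 5: states S0 through S4 mean 0 through 4 `1`s seen; S5 means more than 4. Each `1` increments (capped at S5); other symbols loop. Accept from {S4, S5}.
A 6-state machine:
        0   1  
>  S0   S0  S1 
   S1   S1  S2 
   S2   S2  S3 
   S3   S3  S4 
 * S4   S4  S5 
 * S5   S5  S5 
(> = start, * = accepting)

start=S0; accept=S4,S5; S0-0->S0; S0-1->S1; S1-0->S1; S1-1->S2; S2-0->S2; S2-1->S3; S3-0->S3; S3-1->S4; S4-0->S4; S4-1->S5; S5-0->S5; S5-1->S5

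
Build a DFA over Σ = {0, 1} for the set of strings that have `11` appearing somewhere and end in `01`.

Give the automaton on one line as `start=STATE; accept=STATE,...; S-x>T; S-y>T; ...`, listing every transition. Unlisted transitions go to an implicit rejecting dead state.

start=s0; accept=s4; s0-0>s0; s0-1>s1; s1-0>s0; s1-1>s2; s2-0>s3; s2-1>s2; s3-0>s3; s3-1>s4; s4-0>s3; s4-1>s2

Handle the two conditions separately and then intersect. One (3 states) tracks whether and how much of `11` has been seen; the other (3 states) tracks how much of the suffix `01` has currently been matched. Each combined state is a pair, one component from each; accept when both components accept. After merging equivalent states the machine shrinks.
5 states suffice.
        0   1  
>  s0   s0  s1 
   s1   s0  s2 
   s2   s3  s2 
   s3   s3  s4 
 * s4   s3  s2 
(> = start, * = accepting)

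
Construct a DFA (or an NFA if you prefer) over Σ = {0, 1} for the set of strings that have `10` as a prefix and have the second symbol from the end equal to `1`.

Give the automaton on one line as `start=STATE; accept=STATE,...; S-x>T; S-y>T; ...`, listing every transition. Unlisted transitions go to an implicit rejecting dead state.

Handle the two conditions separately and then intersect. The first has 4 states tracking whether the input so far still matches the prefix `10`; the second has 7 states tracking the last 2 symbols read. A product state is a pair (one from each), accepting exactly when both do. After merging equivalent states the machine shrinks.
A 7-state machine:
       0  1 
>  A   B  C 
   B   B  B 
   C   D  B 
 * D   E  F 
   E   E  F 
   F   D  G 
 * G   D  G 
(> = start, * = accepting)

start=A; accept=D,G; A-0>B; A-1>C; B-0>B; B-1>B; C-0>D; C-1>B; D-0>E; D-1>F; E-0>E; E-1>F; F-0>D; F-1>G; G-0>D; G-1>G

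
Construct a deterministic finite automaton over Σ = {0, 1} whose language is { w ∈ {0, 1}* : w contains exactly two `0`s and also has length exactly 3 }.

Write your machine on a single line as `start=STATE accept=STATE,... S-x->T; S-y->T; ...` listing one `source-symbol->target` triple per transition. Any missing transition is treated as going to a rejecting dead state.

start=S0; accept=S7; S0-0->S1; S0-1->S2; S1-0->S3; S1-1->S4; S2-0->S4; S2-1->S5; S3-0->S6; S3-1->S7; S4-0->S7; S4-1->S8; S5-0->S8; S5-1->S9; S6-0->S10; S6-1->S10; S7-0->S10; S7-1->S11; S8-0->S11; S8-1->S12; S9-0->S12; S9-1->S13; S10-0->S10; S10-1->S10; S11-0->S10; S11-1->S11; S12-0->S11; S12-1->S12; S13-0->S12; S13-1->S13

Build one automaton per condition and run them in lockstep. One (4 states) tracks the count of `0`s, saturating at 3; the other (5 states) tracks the input length, saturating at 4. Each combined state is a pair, one component from each; accept when both components accept.
A 14-state machine:
          0    1  
>  S0     S1   S2 
   S1     S3   S4 
   S2     S4   S5 
   S3     S6   S7 
   S4     S7   S8 
   S5     S8   S9 
   S6    S10  S10 
 * S7    S10  S11 
   S8    S11  S12 
   S9    S12  S13 
   S10   S10  S10 
   S11   S10  S11 
   S12   S11  S12 
   S13   S12  S13 
(> = start, * = accepting)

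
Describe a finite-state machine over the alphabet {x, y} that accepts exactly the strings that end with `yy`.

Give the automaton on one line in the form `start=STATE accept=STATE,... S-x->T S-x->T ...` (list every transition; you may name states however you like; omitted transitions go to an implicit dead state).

Let each state record the length of the longest suffix of the input read so far that is also a prefix of `yy`. s1 means the last symbol is `y`; s2 means the last 2 symbols are `yy`. Accept only at s2, where the string currently ends in `yy`.
        x   y  
>  s0   s0  s1 
   s1   s0  s2 
 * s2   s0  s2 
(> = start, * = accepting)

start=s0 accept=s2 s0-x->s0 s0-y->s1 s1-x->s0 s1-y->s2 s2-x->s0 s2-y->s2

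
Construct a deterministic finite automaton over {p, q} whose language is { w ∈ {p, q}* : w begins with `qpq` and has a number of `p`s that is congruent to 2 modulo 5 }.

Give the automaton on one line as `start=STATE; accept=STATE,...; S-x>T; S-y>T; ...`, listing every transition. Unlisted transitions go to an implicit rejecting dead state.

start=A; accept=F; A-p>B; A-q>C; B-p>B; B-q>B; C-p>D; C-q>B; D-p>B; D-q>E; E-p>F; E-q>E; F-p>G; F-q>F; G-p>H; G-q>G; H-p>I; H-q>H; I-p>E; I-q>I

Build one automaton per condition and run them in lockstep. One (5 states) tracks whether the input so far still matches the prefix `qpq`; the other (5 states) tracks the count of `p`s modulo 5. Each combined state is a pair, one component from each; accept when both components accept. After merging equivalent states the machine shrinks.
       p  q 
>  A   B  C 
   B   B  B 
   C   D  B 
   D   B  E 
   E   F  E 
 * F   G  F 
   G   H  G 
   H   I  H 
   I   E  I 
(> = start, * = accepting)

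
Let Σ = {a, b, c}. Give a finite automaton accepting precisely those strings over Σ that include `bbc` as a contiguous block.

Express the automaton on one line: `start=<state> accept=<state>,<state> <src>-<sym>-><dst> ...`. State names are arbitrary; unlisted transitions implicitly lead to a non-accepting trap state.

start=q0 accept=q3 q0-a->q0 q0-b->q1 q0-c->q0 q1-a->q0 q1-b->q2 q1-c->q0 q2-a->q0 q2-b->q2 q2-c->q3 q3-a->q3 q3-b->q3 q3-c->q3

Track how much of `bbc` has been matched so far: state q0 is no progress, q3 is the absorbing accept state reached once `bbc` has occurred. Intermediate states record partial matches; on a mismatch, fall back to the longest reusable overlap.
With 4 states:
        a   b   c  
>  q0   q0  q1  q0 
   q1   q0  q2  q0 
   q2   q0  q2  q3 
 * q3   q3  q3  q3 
(> = start, * = accepting)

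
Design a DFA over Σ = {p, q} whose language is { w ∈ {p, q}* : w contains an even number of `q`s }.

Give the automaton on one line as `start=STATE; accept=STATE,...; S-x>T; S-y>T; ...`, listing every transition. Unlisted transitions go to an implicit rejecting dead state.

Keep the running count of `q`s modulo 2: each `q` advances along the cycle S0 → S1 → S0 while other symbols loop. Accept at S0.
2 states suffice.
        p   q  
>* S0   S0  S1 
   S1   S1  S0 
(> = start, * = accepting)

start=S0; accept=S0; S0-p>S0; S0-q>S1; S1-p>S1; S1-q>S0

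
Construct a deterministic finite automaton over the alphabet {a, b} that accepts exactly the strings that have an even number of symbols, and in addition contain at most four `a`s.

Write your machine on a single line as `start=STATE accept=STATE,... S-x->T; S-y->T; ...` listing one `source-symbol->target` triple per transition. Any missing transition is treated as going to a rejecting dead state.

Handle the two conditions separately and then intersect. One (2 states) tracks the input length modulo 2; the other (6 states) tracks the count of `a`s, saturating at 5. Each combined state is a pair, one component from each; accept when both components accept. After merging equivalent states the machine shrinks.
An 11-state machine:
          a    b  
>* q0     q1   q2 
   q1     q3   q4 
   q2     q4   q0 
 * q3     q5   q6 
 * q4     q6   q1 
   q5     q7   q8 
   q6     q8   q3 
 * q7     q9  q10 
 * q8    q10   q5 
   q9     q9   q9 
   q10    q9   q7 
(> = start, * = accepting)

start=q0; accept=q0,q3,q4,q7,q8; q0-a->q1; q0-b->q2; q1-a->q3; q1-b->q4; q2-a->q4; q2-b->q0; q3-a->q5; q3-b->q6; q4-a->q6; q4-b->q1; q5-a->q7; q5-b->q8; q6-a->q8; q6-b->q3; q7-a->q9; q7-b->q10; q8-a->q10; q8-b->q5; q9-a->q9; q9-b->q9; q10-a->q9; q10-b->q7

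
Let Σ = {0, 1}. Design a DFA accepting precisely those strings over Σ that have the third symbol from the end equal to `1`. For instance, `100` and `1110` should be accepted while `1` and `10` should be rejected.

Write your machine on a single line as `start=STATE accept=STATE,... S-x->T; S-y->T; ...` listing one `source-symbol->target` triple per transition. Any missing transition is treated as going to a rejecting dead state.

start=q0; accept=q11,q12,q13,q14; q0-0->q1; q0-1->q2; q1-0->q3; q1-1->q4; q2-0->q5; q2-1->q6; q3-0->q7; q3-1->q8; q4-0->q9; q4-1->q10; q5-0->q11; q5-1->q12; q6-0->q13; q6-1->q14; q7-0->q7; q7-1->q8; q8-0->q9; q8-1->q10; q9-0->q11; q9-1->q12; q10-0->q13; q10-1->q14; q11-0->q7; q11-1->q8; q12-0->q9; q12-1->q10; q13-0->q11; q13-1->q12; q14-0->q13; q14-1->q14

A DFA must remember the last 3 symbols (since which symbol is third-to-last isn't known until the input ends). Use one state per possible window of the last ≤3 symbols; accept from those whose window starts with `1`.
15 states suffice.
          0    1  
>  q0     q1   q2 
   q1     q3   q4 
   q2     q5   q6 
   q3     q7   q8 
   q4     q9  q10 
   q5    q11  q12 
   q6    q13  q14 
   q7     q7   q8 
   q8     q9  q10 
   q9    q11  q12 
   q10   q13  q14 
 * q11    q7   q8 
 * q12    q9  q10 
 * q13   q11  q12 
 * q14   q13  q14 
(> = start, * = accepting)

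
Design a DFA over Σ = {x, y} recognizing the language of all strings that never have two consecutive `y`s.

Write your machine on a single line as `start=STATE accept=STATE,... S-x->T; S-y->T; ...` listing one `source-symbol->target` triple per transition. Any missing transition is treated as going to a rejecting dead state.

start=q0; accept=q0,q1; q0-x->q0; q0-y->q1; q1-x->q0; q1-y->q2; q2-x->q2; q2-y->q2

Track partial matches of the forbidden pattern `yy`. State q2 is a dead state reached once `yy` has occurred; every other state accepts. q0 means no part of `yy` is currently matched.
With 3 states:
        x   y  
>* q0   q0  q1 
 * q1   q0  q2 
   q2   q2  q2 
(> = start, * = accepting)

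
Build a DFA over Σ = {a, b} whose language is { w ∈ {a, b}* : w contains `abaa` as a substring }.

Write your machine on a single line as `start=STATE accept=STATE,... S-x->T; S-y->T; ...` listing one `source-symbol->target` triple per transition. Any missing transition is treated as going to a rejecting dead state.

Track how much of `abaa` has been matched so far: state q0 is no progress, q4 is the absorbing accept state reached once `abaa` has occurred. Intermediate states record partial matches; on a mismatch, fall back to the longest reusable overlap.
        a   b  
>  q0   q1  q0 
   q1   q1  q2 
   q2   q3  q0 
   q3   q4  q2 
 * q4   q4  q4 
(> = start, * = accepting)

start=q0; accept=q4; q0-a->q1; q0-b->q0; q1-a->q1; q1-b->q2; q2-a->q3; q2-b->q0; q3-a->q4; q3-b->q2; q4-a->q4; q4-b->q4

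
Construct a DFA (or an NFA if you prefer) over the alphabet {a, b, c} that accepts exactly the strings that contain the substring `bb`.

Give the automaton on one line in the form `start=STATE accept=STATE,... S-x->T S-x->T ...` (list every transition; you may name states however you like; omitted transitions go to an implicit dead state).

Track how much of `bb` has been matched so far: state q0 is no progress, q2 is the absorbing accept state reached once `bb` has occurred. Intermediate states record partial matches; on a mismatch, fall back to the longest reusable overlap.
A 3-state machine:
        a   b   c  
>  q0   q0  q1  q0 
   q1   q0  q2  q0 
 * q2   q2  q2  q2 
(> = start, * = accepting)

start=q0 accept=q2 q0-a->q0 q0-b->q1 q0-c->q0 q1-a->q0 q1-b->q2 q1-c->q0 q2-a->q2 q2-b->q2 q2-c->q2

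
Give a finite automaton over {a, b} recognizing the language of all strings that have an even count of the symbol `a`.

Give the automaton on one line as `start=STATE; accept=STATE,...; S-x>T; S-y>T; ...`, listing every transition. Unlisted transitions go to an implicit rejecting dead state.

Keep the running count of `a`s modulo 2: each `a` advances along the cycle q0 → q1 → q0 while other symbols loop. Accept at q0.
        a   b  
>* q0   q1  q0 
   q1   q0  q1 
(> = start, * = accepting)

start=q0; accept=q0; q0-a>q1; q0-b>q0; q1-a>q0; q1-b>q1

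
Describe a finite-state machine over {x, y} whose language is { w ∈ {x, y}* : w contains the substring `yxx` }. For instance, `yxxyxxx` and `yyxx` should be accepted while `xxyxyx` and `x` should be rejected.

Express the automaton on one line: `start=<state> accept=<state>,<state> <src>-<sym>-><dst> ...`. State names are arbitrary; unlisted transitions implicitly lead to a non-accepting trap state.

start=q0 accept=q3 q0-x->q0 q0-y->q1 q1-x->q2 q1-y->q1 q2-x->q3 q2-y->q1 q3-x->q3 q3-y->q3

States q0..q2 record the length of the longest prefix of `yxx` that matches the current input suffix. Reaching q3 means `yxx` has been seen, and we stay there forever. Accept from q3.
A 4-state machine:
        x   y  
>  q0   q0  q1 
   q1   q2  q1 
   q2   q3  q1 
 * q3   q3  q3 
(> = start, * = accepting)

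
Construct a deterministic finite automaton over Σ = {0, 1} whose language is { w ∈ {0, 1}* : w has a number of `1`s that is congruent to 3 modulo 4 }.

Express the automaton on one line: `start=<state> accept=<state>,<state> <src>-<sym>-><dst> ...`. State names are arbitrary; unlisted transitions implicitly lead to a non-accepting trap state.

start=q0 accept=q3 q0-0->q0 q0-1->q1 q1-0->q1 q1-1->q2 q2-0->q2 q2-1->q3 q3-0->q3 q3-1->q0

Keep the running count of `1`s modulo 4: each `1` advances along the cycle q0 → q1 → q2 → q3 → q0 while other symbols loop. Accept at q3.
A 4-state machine:
        0   1  
>  q0   q0  q1 
   q1   q1  q2 
   q2   q2  q3 
 * q3   q3  q0 
(> = start, * = accepting)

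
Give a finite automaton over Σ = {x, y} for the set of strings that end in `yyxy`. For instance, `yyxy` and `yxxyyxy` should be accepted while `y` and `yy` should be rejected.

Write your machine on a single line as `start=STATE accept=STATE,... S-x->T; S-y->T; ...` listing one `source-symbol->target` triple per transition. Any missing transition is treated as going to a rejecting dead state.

Let each state record the length of the longest suffix of the input read so far that is also a prefix of `yyxy`. S1 means the last symbol is `y`; S2 means the last 2 symbols are `yy`; S3 means the last 3 symbols are `yyx`; S4 means the last 4 symbols are `yyxy`. Accept only at S4, where the string currently ends in `yyxy`.
        x   y  
>  S0   S0  S1 
   S1   S0  S2 
   S2   S3  S2 
   S3   S0  S4 
 * S4   S0  S2 
(> = start, * = accepting)

start=S0; accept=S4; S0-x->S0; S0-y->S1; S1-x->S0; S1-y->S2; S2-x->S3; S2-y->S2; S3-x->S0; S3-y->S4; S4-x->S0; S4-y->S2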